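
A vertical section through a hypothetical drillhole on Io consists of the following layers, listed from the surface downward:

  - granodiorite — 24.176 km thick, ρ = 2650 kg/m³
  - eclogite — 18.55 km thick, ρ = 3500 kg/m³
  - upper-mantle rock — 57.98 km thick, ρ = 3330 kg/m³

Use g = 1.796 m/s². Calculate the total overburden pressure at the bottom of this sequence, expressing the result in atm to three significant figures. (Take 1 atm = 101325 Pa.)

granodiorite: 2650 kg/m³ × 1.796 m/s² × 24176 m = 1.151×10^8 Pa = 1136 atm
eclogite: 3500 kg/m³ × 1.796 m/s² × 18550 m = 1.166×10^8 Pa = 1151 atm
upper-mantle rock: 3330 kg/m³ × 1.796 m/s² × 57980 m = 3.468×10^8 Pa = 3422 atm
Total = 1136 + 1151 + 3422 = 5708.6 atm

5710 atm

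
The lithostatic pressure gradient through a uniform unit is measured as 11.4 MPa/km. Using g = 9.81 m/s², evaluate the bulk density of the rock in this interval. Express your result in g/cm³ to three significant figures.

1.16 g/cm³

ρ = (dP/dz)/g = 11.4 MPa/km / 9.81 m/s² = 11400 Pa/m / 9.81 m/s² = 1162.1 kg/m³
= 1.162 g/cm³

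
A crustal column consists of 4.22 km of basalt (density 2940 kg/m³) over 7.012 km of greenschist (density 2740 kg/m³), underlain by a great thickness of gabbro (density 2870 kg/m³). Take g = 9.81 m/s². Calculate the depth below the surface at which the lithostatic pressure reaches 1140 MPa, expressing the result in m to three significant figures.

Pressure at base of upper layers: 2940×9.81×4220 + 2740×9.81×7012 = 3.102×10^8 Pa = 310.2 MPa
Remaining pressure to be supplied by gabbro: 1.140×10^9 − 3.102×10^8 = 8.298×10^8 Pa
Additional depth in gabbro = 8.298×10^8 Pa / (2870 kg/m³ × 9.81 m/s²) = 29473 m
Total depth = 11232 m + 29473 m = 40705 m

40700 m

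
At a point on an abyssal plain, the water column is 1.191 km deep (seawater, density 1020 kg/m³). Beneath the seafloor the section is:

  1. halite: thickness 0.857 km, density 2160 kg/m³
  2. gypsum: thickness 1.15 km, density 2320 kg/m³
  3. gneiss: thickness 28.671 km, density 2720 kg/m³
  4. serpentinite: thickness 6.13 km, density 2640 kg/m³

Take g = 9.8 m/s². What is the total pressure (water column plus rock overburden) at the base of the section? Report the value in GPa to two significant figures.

0.98 GPa

seawater: 1020 kg/m³ × 9.8 m/s² × 1191 m = 1.191×10^7 Pa = 0.01191 GPa
halite: 2160 kg/m³ × 9.8 m/s² × 857 m = 1.814×10^7 Pa = 0.01814 GPa
gypsum: 2320 kg/m³ × 9.8 m/s² × 1150 m = 2.615×10^7 Pa = 0.02615 GPa
gneiss: 2720 kg/m³ × 9.8 m/s² × 28671 m = 7.643×10^8 Pa = 0.7643 GPa
serpentinite: 2640 kg/m³ × 9.8 m/s² × 6130 m = 1.586×10^8 Pa = 0.1586 GPa
Total = 0.01191 + 0.01814 + 0.02615 + 0.7643 + 0.1586 = 0.97904 GPa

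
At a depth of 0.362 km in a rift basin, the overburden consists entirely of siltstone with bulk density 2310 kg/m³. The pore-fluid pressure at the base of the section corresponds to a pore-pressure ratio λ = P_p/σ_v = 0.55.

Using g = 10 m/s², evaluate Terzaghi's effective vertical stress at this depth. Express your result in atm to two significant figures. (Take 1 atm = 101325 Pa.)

Overburden (lithostatic) stress σ_v:
siltstone: 2310 kg/m³ × 10 m/s² × 362 m = 8.362×10^6 Pa = 8.362 MPa
Pore pressure P_p = λ·σ_v = 0.55 × 8.362 MPa = 4.599 MPa
Effective stress σ' = σ_v − P_p = 8.362 − 4.599 = 3.7630 MPa = 37.138 atm

37 atm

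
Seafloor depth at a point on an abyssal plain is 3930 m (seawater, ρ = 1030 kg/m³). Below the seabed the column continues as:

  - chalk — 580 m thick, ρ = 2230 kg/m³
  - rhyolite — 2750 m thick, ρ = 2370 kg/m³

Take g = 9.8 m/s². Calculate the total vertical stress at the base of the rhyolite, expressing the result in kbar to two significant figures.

seawater: 1030 kg/m³ × 9.8 m/s² × 3930 m = 3.967×10^7 Pa = 0.3967 kbar
chalk: 2230 kg/m³ × 9.8 m/s² × 580 m = 1.268×10^7 Pa = 0.1268 kbar
rhyolite: 2370 kg/m³ × 9.8 m/s² × 2750 m = 6.387×10^7 Pa = 0.6387 kbar
Total = 0.3967 + 0.1268 + 0.6387 = 1.1622 kbar

1.2 kbar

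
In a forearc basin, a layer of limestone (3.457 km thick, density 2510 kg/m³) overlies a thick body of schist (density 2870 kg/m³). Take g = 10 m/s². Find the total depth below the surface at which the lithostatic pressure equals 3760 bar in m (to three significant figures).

Pressure at base of upper layers: 2510×10×3457 = 8.677×10^7 Pa = 867.7 bar
Remaining pressure to be supplied by schist: 3.760×10^8 − 8.677×10^7 = 2.892×10^8 Pa
Additional depth in schist = 2.892×10^8 Pa / (2870 kg/m³ × 10 m/s²) = 10078 m
Total depth = 3457 m + 10078 m = 13535 m

13500 m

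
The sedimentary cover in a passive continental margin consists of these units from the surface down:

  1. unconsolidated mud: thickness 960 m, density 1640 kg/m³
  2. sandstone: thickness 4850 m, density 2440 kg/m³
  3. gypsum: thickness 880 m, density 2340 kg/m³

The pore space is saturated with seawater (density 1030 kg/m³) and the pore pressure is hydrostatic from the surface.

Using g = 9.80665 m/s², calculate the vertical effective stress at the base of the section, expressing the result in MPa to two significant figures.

Overburden (lithostatic) stress σ_v:
unconsolidated mud: 1640 kg/m³ × 9.80665 m/s² × 960 m = 1.544×10^7 Pa = 15.44 MPa
sandstone: 2440 kg/m³ × 9.80665 m/s² × 4850 m = 1.161×10^8 Pa = 116.1 MPa
gypsum: 2340 kg/m³ × 9.80665 m/s² × 880 m = 2.019×10^7 Pa = 20.19 MPa
Total = 15.44 + 116.1 + 20.19 = 151.69 MPa
Pore pressure P_p = 1030 kg/m³ × 9.80665 m/s² × 6690 m = 6.757×10^7 Pa = 67.57 MPa
Effective stress σ' = σ_v − P_p = 151.7 − 67.57 = 84.111 MPa

84 MPa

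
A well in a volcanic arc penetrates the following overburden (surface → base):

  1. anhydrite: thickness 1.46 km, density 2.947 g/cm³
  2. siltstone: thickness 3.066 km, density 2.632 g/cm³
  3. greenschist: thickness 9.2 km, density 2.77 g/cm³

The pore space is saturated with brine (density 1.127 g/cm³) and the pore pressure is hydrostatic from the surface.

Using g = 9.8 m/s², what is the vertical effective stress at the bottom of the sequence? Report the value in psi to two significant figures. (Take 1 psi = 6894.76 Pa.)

32000 psi

Overburden (lithostatic) stress σ_v:
anhydrite: 2947 kg/m³ × 9.8 m/s² × 1460 m = 4.217×10^7 Pa = 42.17 MPa
siltstone: 2632 kg/m³ × 9.8 m/s² × 3066 m = 7.908×10^7 Pa = 79.08 MPa
greenschist: 2770 kg/m³ × 9.8 m/s² × 9200 m = 2.497×10^8 Pa = 249.7 MPa
Total = 42.17 + 79.08 + 249.7 = 370.99 MPa
Pore pressure P_p = 1127 kg/m³ × 9.8 m/s² × 13726 m = 1.516×10^8 Pa = 151.6 MPa
Effective stress σ' = σ_v − P_p = 371.0 − 151.6 = 219.39 MPa = 31820 psi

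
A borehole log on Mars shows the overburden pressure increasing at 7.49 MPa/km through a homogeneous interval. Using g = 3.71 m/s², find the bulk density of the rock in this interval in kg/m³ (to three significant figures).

2020 kg/m³

ρ = (dP/dz)/g = 7.49 MPa/km / 3.71 m/s² = 7490.0 Pa/m / 3.71 m/s² = 2018.9 kg/m³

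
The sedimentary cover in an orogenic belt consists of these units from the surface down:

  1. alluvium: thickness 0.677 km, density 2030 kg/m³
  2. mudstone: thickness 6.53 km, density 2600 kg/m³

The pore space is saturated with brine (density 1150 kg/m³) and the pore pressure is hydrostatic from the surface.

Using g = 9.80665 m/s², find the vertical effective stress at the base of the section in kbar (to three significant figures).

Overburden (lithostatic) stress σ_v:
alluvium: 2030 kg/m³ × 9.80665 m/s² × 677 m = 1.348×10^7 Pa = 13.48 MPa
mudstone: 2600 kg/m³ × 9.80665 m/s² × 6530 m = 1.665×10^8 Pa = 166.5 MPa
Total = 13.48 + 166.5 = 179.97 MPa
Pore pressure P_p = 1150 kg/m³ × 9.80665 m/s² × 7207 m = 8.128×10^7 Pa = 81.28 MPa
Effective stress σ' = σ_v − P_p = 180.0 − 81.28 = 98.697 MPa = 0.98697 kbar

0.987 kbar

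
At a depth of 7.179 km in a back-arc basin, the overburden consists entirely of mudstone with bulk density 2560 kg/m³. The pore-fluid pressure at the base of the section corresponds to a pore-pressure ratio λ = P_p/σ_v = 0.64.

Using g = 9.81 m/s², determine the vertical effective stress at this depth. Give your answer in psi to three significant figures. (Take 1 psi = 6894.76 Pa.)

9410 psi

Overburden (lithostatic) stress σ_v:
mudstone: 2560 kg/m³ × 9.81 m/s² × 7179 m = 1.803×10^8 Pa = 180.3 MPa
Pore pressure P_p = λ·σ_v = 0.64 × 180.3 MPa = 115.4 MPa
Effective stress σ' = σ_v − P_p = 180.3 − 115.4 = 64.905 MPa = 9413.6 psi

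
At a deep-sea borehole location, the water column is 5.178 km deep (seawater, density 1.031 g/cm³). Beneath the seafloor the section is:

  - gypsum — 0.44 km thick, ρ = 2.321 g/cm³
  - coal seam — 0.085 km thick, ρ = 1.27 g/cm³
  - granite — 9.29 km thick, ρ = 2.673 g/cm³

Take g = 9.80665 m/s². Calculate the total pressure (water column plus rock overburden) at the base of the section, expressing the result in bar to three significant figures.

seawater: 1031 kg/m³ × 9.80665 m/s² × 5178 m = 5.235×10^7 Pa = 523.5 bar
gypsum: 2321 kg/m³ × 9.80665 m/s² × 440 m = 1.001×10^7 Pa = 100.1 bar
coal seam: 1270 kg/m³ × 9.80665 m/s² × 85 m = 1.059×10^6 Pa = 10.59 bar
granite: 2673 kg/m³ × 9.80665 m/s² × 9290 m = 2.435×10^8 Pa = 2435 bar
Total = 523.5 + 100.1 + 10.59 + 2435 = 3069.5 bar

3070 bar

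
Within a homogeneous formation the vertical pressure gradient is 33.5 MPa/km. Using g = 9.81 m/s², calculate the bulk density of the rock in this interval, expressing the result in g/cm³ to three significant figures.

3.41 g/cm³

ρ = (dP/dz)/g = 33.5 MPa/km / 9.81 m/s² = 33500 Pa/m / 9.81 m/s² = 3414.9 kg/m³
= 3.415 g/cm³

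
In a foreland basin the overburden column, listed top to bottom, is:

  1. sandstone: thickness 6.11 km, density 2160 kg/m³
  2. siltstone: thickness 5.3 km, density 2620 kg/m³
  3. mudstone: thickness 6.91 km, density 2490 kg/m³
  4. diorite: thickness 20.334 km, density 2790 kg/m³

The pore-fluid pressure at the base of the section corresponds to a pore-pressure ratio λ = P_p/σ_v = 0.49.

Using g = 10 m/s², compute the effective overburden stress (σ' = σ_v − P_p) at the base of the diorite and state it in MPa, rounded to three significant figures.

Overburden (lithostatic) stress σ_v:
sandstone: 2160 kg/m³ × 10 m/s² × 6110 m = 1.320×10^8 Pa = 132.0 MPa
siltstone: 2620 kg/m³ × 10 m/s² × 5300 m = 1.389×10^8 Pa = 138.9 MPa
mudstone: 2490 kg/m³ × 10 m/s² × 6910 m = 1.721×10^8 Pa = 172.1 MPa
diorite: 2790 kg/m³ × 10 m/s² × 20334 m = 5.673×10^8 Pa = 567.3 MPa
Total = 132.0 + 138.9 + 172.1 + 567.3 = 1010.2 MPa
Pore pressure P_p = λ·σ_v = 0.49 × 1010 MPa = 495.0 MPa
Effective stress σ' = σ_v − P_p = 1010 − 495.0 = 515.21 MPa

515 MPa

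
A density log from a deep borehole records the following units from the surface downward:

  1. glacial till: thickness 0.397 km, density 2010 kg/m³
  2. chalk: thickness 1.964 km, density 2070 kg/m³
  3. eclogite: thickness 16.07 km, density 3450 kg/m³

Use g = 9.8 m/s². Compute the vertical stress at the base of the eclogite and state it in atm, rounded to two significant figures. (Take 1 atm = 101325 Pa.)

glacial till: 2010 kg/m³ × 9.8 m/s² × 397 m = 7.820×10^6 Pa = 77.18 atm
chalk: 2070 kg/m³ × 9.8 m/s² × 1964 m = 3.984×10^7 Pa = 393.2 atm
eclogite: 3450 kg/m³ × 9.8 m/s² × 16070 m = 5.433×10^8 Pa = 5362 atm
Total = 77.18 + 393.2 + 5362 = 5832.6 atm

5800 atm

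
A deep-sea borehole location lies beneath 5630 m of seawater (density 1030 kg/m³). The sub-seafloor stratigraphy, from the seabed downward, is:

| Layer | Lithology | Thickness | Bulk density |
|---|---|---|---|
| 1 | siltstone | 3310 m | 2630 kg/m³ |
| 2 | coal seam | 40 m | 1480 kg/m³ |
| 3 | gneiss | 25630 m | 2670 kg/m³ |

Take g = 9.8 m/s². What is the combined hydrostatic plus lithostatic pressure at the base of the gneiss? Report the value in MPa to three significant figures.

seawater: 1030 kg/m³ × 9.8 m/s² × 5630 m = 5.683×10^7 Pa = 56.83 MPa
siltstone: 2630 kg/m³ × 9.8 m/s² × 3310 m = 8.531×10^7 Pa = 85.31 MPa
coal seam: 1480 kg/m³ × 9.8 m/s² × 40 m = 5.802×10^5 Pa = 0.5802 MPa
gneiss: 2670 kg/m³ × 9.8 m/s² × 25630 m = 6.706×10^8 Pa = 670.6 MPa
Total = 56.83 + 85.31 + 0.5802 + 670.6 = 813.36 MPa

813 MPa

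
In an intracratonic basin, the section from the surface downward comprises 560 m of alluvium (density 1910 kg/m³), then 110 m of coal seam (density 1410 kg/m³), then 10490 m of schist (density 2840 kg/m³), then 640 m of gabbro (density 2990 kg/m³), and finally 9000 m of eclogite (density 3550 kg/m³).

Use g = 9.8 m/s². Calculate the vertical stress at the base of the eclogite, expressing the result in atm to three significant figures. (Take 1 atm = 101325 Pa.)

6280 atm

alluvium: 1910 kg/m³ × 9.8 m/s² × 560 m = 1.048×10^7 Pa = 103.5 atm
coal seam: 1410 kg/m³ × 9.8 m/s² × 110 m = 1.520×10^6 Pa = 15.00 atm
schist: 2840 kg/m³ × 9.8 m/s² × 10490 m = 2.920×10^8 Pa = 2881 atm
gabbro: 2990 kg/m³ × 9.8 m/s² × 640 m = 1.875×10^7 Pa = 185.1 atm
eclogite: 3550 kg/m³ × 9.8 m/s² × 9000 m = 3.131×10^8 Pa = 3090 atm
Total = 103.5 + 15.00 + 2881 + 185.1 + 3090 = 6275.1 atm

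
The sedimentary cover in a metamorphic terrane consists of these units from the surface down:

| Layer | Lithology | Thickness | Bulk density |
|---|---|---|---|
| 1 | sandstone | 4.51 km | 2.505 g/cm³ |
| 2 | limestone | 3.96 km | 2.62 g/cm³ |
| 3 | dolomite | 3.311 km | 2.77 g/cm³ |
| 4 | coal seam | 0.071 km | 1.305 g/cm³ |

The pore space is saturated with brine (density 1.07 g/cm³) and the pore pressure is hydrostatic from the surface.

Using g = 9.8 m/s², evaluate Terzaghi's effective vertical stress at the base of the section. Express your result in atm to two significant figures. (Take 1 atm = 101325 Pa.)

1800 atm

Overburden (lithostatic) stress σ_v:
sandstone: 2505 kg/m³ × 9.8 m/s² × 4510 m = 1.107×10^8 Pa = 110.7 MPa
limestone: 2620 kg/m³ × 9.8 m/s² × 3960 m = 1.017×10^8 Pa = 101.7 MPa
dolomite: 2770 kg/m³ × 9.8 m/s² × 3311 m = 8.988×10^7 Pa = 89.88 MPa
coal seam: 1305 kg/m³ × 9.8 m/s² × 71 m = 9.080×10^5 Pa = 0.9080 MPa
Total = 110.7 + 101.7 + 89.88 + 0.9080 = 303.18 MPa
Pore pressure P_p = 1070 kg/m³ × 9.8 m/s² × 11852 m = 1.243×10^8 Pa = 124.3 MPa
Effective stress σ' = σ_v − P_p = 303.2 − 124.3 = 178.90 MPa = 1765.6 atm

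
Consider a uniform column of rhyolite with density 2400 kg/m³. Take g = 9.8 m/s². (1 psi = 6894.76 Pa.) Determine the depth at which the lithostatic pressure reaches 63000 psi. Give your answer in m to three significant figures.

h = P/(ρg) = 63000 psi / (2400 kg/m³ × 9.8 m/s²) = 4.344×10^8 Pa / 23520 Pa/m = 18468 m

18500 m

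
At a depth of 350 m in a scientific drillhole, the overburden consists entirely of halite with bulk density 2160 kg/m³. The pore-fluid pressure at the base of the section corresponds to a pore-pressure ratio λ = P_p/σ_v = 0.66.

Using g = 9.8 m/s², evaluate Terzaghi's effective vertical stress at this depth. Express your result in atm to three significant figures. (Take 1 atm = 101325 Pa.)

Overburden (lithostatic) stress σ_v:
halite: 2160 kg/m³ × 9.8 m/s² × 350 m = 7.409×10^6 Pa = 7.409 MPa
Pore pressure P_p = λ·σ_v = 0.66 × 7.409 MPa = 4.890 MPa
Effective stress σ' = σ_v − P_p = 7.409 − 4.890 = 2.5190 MPa = 24.861 atm

24.9 atm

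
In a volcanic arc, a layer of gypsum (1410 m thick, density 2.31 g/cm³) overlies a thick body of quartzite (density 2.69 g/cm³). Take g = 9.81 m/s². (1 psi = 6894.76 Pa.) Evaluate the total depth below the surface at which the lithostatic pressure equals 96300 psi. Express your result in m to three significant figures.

25400 m

Pressure at base of upper layers: 2310×9.81×1410 = 3.195×10^7 Pa = 4634 psi
Remaining pressure to be supplied by quartzite: 6.640×10^8 − 3.195×10^7 = 6.320×10^8 Pa
Additional depth in quartzite = 6.320×10^8 Pa / (2690 kg/m³ × 9.81 m/s²) = 23950 m
Total depth = 1410 m + 23950 m = 25360 m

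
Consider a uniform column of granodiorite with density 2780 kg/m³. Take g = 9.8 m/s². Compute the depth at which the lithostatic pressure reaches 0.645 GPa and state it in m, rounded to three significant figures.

23700 m

h = P/(ρg) = 0.645 GPa / (2780 kg/m³ × 9.8 m/s²) = 6.450×10^8 Pa / 27244 Pa/m = 23675 m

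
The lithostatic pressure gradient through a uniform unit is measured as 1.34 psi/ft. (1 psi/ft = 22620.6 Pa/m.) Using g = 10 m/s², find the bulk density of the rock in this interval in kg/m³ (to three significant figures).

ρ = (dP/dz)/g = 1.34 psi/ft / 10 m/s² = 30312 Pa/m / 10 m/s² = 3031.2 kg/m³

3030 kg/m³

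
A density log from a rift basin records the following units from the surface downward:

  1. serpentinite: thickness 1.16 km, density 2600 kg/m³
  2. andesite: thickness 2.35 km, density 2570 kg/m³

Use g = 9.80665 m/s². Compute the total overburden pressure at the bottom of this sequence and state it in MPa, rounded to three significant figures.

serpentinite: 2600 kg/m³ × 9.80665 m/s² × 1160 m = 2.958×10^7 Pa = 29.58 MPa
andesite: 2570 kg/m³ × 9.80665 m/s² × 2350 m = 5.923×10^7 Pa = 59.23 MPa
Total = 29.58 + 59.23 = 88.804 MPa

88.8 MPa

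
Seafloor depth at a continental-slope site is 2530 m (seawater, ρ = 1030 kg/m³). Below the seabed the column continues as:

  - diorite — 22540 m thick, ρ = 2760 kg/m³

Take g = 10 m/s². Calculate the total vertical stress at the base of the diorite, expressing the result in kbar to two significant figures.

seawater: 1030 kg/m³ × 10 m/s² × 2530 m = 2.606×10^7 Pa = 0.2606 kbar
diorite: 2760 kg/m³ × 10 m/s² × 22540 m = 6.221×10^8 Pa = 6.221 kbar
Total = 0.2606 + 6.221 = 6.4816 kbar

6.5 kbar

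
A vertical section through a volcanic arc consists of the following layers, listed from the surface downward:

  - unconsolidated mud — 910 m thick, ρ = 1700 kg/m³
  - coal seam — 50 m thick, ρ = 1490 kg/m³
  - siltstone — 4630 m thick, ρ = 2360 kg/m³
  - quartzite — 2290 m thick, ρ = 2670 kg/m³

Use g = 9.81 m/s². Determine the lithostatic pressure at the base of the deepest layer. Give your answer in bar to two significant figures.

1800 bar

unconsolidated mud: 1700 kg/m³ × 9.81 m/s² × 910 m = 1.518×10^7 Pa = 151.8 bar
coal seam: 1490 kg/m³ × 9.81 m/s² × 50 m = 7.308×10^5 Pa = 7.308 bar
siltstone: 2360 kg/m³ × 9.81 m/s² × 4630 m = 1.072×10^8 Pa = 1072 bar
quartzite: 2670 kg/m³ × 9.81 m/s² × 2290 m = 5.998×10^7 Pa = 599.8 bar
Total = 151.8 + 7.308 + 1072 + 599.8 = 1830.8 bar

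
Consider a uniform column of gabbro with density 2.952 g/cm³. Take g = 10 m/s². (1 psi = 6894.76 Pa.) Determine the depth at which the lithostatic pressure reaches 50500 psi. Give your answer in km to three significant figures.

h = P/(ρg) = 50500 psi / (2952 kg/m³ × 10 m/s²) = 3.482×10^8 Pa / 29520 Pa/m = 11795 m
= 11.795 km

11.8 km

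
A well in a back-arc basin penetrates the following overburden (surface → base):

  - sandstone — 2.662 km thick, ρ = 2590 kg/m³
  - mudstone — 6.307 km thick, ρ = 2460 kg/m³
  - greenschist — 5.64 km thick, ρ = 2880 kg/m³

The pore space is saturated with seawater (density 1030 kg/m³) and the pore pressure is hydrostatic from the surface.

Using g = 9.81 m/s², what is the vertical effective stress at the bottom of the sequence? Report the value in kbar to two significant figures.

2.3 kbar

Overburden (lithostatic) stress σ_v:
sandstone: 2590 kg/m³ × 9.81 m/s² × 2662 m = 6.764×10^7 Pa = 67.64 MPa
mudstone: 2460 kg/m³ × 9.81 m/s² × 6307 m = 1.522×10^8 Pa = 152.2 MPa
greenschist: 2880 kg/m³ × 9.81 m/s² × 5640 m = 1.593×10^8 Pa = 159.3 MPa
Total = 67.64 + 152.2 + 159.3 = 379.19 MPa
Pore pressure P_p = 1030 kg/m³ × 9.81 m/s² × 14609 m = 1.476×10^8 Pa = 147.6 MPa
Effective stress σ' = σ_v − P_p = 379.2 − 147.6 = 231.57 MPa = 2.3157 kbar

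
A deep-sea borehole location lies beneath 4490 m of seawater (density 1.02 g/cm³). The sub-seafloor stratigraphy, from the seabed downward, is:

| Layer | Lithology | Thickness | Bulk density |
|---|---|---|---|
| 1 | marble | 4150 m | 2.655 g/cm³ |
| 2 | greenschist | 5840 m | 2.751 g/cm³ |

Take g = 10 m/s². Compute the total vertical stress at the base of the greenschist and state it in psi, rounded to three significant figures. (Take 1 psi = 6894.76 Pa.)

45900 psi

seawater: 1020 kg/m³ × 10 m/s² × 4490 m = 4.580×10^7 Pa = 6642 psi
marble: 2655 kg/m³ × 10 m/s² × 4150 m = 1.102×10^8 Pa = 15981 psi
greenschist: 2751 kg/m³ × 10 m/s² × 5840 m = 1.607×10^8 Pa = 23302 psi
Total = 6642 + 15981 + 23302 = 45925 psi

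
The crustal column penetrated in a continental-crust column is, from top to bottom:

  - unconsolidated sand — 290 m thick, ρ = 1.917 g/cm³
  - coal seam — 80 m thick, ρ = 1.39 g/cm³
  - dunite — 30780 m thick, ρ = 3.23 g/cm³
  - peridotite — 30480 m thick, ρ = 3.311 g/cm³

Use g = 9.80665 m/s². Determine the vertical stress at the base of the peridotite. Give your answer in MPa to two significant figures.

2000 MPa

unconsolidated sand: 1917 kg/m³ × 9.80665 m/s² × 290 m = 5.452×10^6 Pa = 5.452 MPa
coal seam: 1390 kg/m³ × 9.80665 m/s² × 80 m = 1.090×10^6 Pa = 1.090 MPa
dunite: 3230 kg/m³ × 9.80665 m/s² × 30780 m = 9.750×10^8 Pa = 975.0 MPa
peridotite: 3311 kg/m³ × 9.80665 m/s² × 30480 m = 9.897×10^8 Pa = 989.7 MPa
Total = 5.452 + 1.090 + 975.0 + 989.7 = 1971.2 MPa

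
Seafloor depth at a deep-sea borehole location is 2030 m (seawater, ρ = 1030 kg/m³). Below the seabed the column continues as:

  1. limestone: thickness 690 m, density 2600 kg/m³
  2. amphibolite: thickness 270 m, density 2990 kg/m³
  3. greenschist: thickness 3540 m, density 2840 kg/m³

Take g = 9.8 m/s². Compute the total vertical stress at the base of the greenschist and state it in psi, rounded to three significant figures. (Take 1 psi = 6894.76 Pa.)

21000 psi

seawater: 1030 kg/m³ × 9.8 m/s² × 2030 m = 2.049×10^7 Pa = 2972 psi
limestone: 2600 kg/m³ × 9.8 m/s² × 690 m = 1.758×10^7 Pa = 2550 psi
amphibolite: 2990 kg/m³ × 9.8 m/s² × 270 m = 7.912×10^6 Pa = 1147 psi
greenschist: 2840 kg/m³ × 9.8 m/s² × 3540 m = 9.853×10^7 Pa = 14290 psi
Total = 2972 + 2550 + 1147 + 14290 = 20959 psi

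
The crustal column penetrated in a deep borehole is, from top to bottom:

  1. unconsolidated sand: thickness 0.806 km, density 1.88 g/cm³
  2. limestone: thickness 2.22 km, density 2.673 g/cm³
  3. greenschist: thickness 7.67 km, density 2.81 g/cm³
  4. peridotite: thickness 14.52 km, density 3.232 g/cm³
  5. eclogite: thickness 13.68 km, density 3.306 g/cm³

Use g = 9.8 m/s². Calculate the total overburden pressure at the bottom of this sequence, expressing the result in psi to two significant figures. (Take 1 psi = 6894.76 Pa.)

unconsolidated sand: 1880 kg/m³ × 9.8 m/s² × 806 m = 1.485×10^7 Pa = 2154 psi
limestone: 2673 kg/m³ × 9.8 m/s² × 2220 m = 5.815×10^7 Pa = 8434 psi
greenschist: 2810 kg/m³ × 9.8 m/s² × 7670 m = 2.112×10^8 Pa = 30634 psi
peridotite: 3232 kg/m³ × 9.8 m/s² × 14520 m = 4.599×10^8 Pa = 66703 psi
eclogite: 3306 kg/m³ × 9.8 m/s² × 13680 m = 4.432×10^8 Pa = 64283 psi
Total = 2154 + 8434 + 30634 + 66703 + 64283 = 1.7221×10^5 psi

170000 psi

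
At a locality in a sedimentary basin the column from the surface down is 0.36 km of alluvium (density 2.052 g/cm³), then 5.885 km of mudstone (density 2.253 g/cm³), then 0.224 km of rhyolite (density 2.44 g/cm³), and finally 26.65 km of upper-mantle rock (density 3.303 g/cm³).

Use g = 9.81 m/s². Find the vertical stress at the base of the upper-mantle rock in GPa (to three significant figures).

1.01 GPa

alluvium: 2052 kg/m³ × 9.81 m/s² × 360 m = 7.247×10^6 Pa = 7.247×10^-3 GPa
mudstone: 2253 kg/m³ × 9.81 m/s² × 5885 m = 1.301×10^8 Pa = 0.1301 GPa
rhyolite: 2440 kg/m³ × 9.81 m/s² × 224 m = 5.362×10^6 Pa = 5.362×10^-3 GPa
upper-mantle rock: 3303 kg/m³ × 9.81 m/s² × 26650 m = 8.635×10^8 Pa = 0.8635 GPa
Total = 7.247×10^-3 + 0.1301 + 5.362×10^-3 + 0.8635 = 1.0062 GPa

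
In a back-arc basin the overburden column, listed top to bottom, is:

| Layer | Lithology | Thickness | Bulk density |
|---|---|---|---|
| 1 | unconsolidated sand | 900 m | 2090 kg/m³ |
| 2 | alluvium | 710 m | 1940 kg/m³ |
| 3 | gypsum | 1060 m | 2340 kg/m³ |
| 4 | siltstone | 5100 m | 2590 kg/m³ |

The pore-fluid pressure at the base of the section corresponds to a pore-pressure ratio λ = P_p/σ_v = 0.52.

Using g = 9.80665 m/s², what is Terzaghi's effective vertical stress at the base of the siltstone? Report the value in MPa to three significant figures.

Overburden (lithostatic) stress σ_v:
unconsolidated sand: 2090 kg/m³ × 9.80665 m/s² × 900 m = 1.845×10^7 Pa = 18.45 MPa
alluvium: 1940 kg/m³ × 9.80665 m/s² × 710 m = 1.351×10^7 Pa = 13.51 MPa
gypsum: 2340 kg/m³ × 9.80665 m/s² × 1060 m = 2.432×10^7 Pa = 24.32 MPa
siltstone: 2590 kg/m³ × 9.80665 m/s² × 5100 m = 1.295×10^8 Pa = 129.5 MPa
Total = 18.45 + 13.51 + 24.32 + 129.5 = 185.81 MPa
Pore pressure P_p = λ·σ_v = 0.52 × 185.8 MPa = 96.62 MPa
Effective stress σ' = σ_v − P_p = 185.8 − 96.62 = 89.191 MPa

89.2 MPa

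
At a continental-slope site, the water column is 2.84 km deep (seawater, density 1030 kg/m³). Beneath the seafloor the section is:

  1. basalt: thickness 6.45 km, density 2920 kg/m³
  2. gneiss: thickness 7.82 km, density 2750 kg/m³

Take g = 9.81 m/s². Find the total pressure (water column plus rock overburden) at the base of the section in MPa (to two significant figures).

seawater: 1030 kg/m³ × 9.81 m/s² × 2840 m = 2.870×10^7 Pa = 28.70 MPa
basalt: 2920 kg/m³ × 9.81 m/s² × 6450 m = 1.848×10^8 Pa = 184.8 MPa
gneiss: 2750 kg/m³ × 9.81 m/s² × 7820 m = 2.110×10^8 Pa = 211.0 MPa
Total = 28.70 + 184.8 + 211.0 = 424.42 MPa

420 MPa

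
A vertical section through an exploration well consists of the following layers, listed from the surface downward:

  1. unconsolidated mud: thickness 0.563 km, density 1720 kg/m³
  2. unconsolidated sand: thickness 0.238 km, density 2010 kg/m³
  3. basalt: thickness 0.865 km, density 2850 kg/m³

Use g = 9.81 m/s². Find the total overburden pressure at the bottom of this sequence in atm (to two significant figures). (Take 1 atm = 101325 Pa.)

380 atm

unconsolidated mud: 1720 kg/m³ × 9.81 m/s² × 563 m = 9.500×10^6 Pa = 93.75 atm
unconsolidated sand: 2010 kg/m³ × 9.81 m/s² × 238 m = 4.693×10^6 Pa = 46.32 atm
basalt: 2850 kg/m³ × 9.81 m/s² × 865 m = 2.418×10^7 Pa = 238.7 atm
Total = 93.75 + 46.32 + 238.7 = 378.75 atm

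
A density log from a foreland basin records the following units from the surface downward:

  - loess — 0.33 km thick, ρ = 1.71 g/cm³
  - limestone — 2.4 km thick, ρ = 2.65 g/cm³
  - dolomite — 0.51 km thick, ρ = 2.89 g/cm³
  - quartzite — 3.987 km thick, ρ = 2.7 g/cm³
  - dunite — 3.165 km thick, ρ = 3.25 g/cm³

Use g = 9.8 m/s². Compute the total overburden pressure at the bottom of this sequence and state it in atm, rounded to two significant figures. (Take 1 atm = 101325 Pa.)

loess: 1710 kg/m³ × 9.8 m/s² × 330 m = 5.530×10^6 Pa = 54.58 atm
limestone: 2650 kg/m³ × 9.8 m/s² × 2400 m = 6.233×10^7 Pa = 615.1 atm
dolomite: 2890 kg/m³ × 9.8 m/s² × 510 m = 1.444×10^7 Pa = 142.6 atm
quartzite: 2700 kg/m³ × 9.8 m/s² × 3987 m = 1.055×10^8 Pa = 1041 atm
dunite: 3250 kg/m³ × 9.8 m/s² × 3165 m = 1.008×10^8 Pa = 994.9 atm
Total = 54.58 + 615.1 + 142.6 + 1041 + 994.9 = 2848.3 atm

2800 atm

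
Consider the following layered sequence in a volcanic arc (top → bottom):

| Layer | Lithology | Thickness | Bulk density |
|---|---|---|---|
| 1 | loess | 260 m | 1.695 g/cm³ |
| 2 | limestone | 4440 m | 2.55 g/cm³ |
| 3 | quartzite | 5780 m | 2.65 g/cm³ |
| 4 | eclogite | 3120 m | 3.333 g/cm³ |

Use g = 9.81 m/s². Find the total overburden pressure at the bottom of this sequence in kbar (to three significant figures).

3.68 kbar

loess: 1695 kg/m³ × 9.81 m/s² × 260 m = 4.323×10^6 Pa = 0.04323 kbar
limestone: 2550 kg/m³ × 9.81 m/s² × 4440 m = 1.111×10^8 Pa = 1.111 kbar
quartzite: 2650 kg/m³ × 9.81 m/s² × 5780 m = 1.503×10^8 Pa = 1.503 kbar
eclogite: 3333 kg/m³ × 9.81 m/s² × 3120 m = 1.020×10^8 Pa = 1.020 kbar
Total = 0.04323 + 1.111 + 1.503 + 1.020 = 3.6767 kbar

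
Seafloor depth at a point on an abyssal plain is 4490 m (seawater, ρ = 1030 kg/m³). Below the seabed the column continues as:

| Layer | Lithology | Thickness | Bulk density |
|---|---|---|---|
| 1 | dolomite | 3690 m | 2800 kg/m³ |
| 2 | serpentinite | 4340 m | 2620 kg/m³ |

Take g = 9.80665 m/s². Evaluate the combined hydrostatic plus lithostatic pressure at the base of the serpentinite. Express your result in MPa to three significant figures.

seawater: 1030 kg/m³ × 9.80665 m/s² × 4490 m = 4.535×10^7 Pa = 45.35 MPa
dolomite: 2800 kg/m³ × 9.80665 m/s² × 3690 m = 1.013×10^8 Pa = 101.3 MPa
serpentinite: 2620 kg/m³ × 9.80665 m/s² × 4340 m = 1.115×10^8 Pa = 111.5 MPa
Total = 45.35 + 101.3 + 111.5 = 258.18 MPa

258 MPa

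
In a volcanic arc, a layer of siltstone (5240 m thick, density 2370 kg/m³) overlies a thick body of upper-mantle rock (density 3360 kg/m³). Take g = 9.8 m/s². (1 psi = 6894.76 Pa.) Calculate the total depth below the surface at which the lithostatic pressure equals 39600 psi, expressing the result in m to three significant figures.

9840 m

Pressure at base of upper layers: 2370×9.8×5240 = 1.217×10^8 Pa = 17652 psi
Remaining pressure to be supplied by upper-mantle rock: 2.730×10^8 − 1.217×10^8 = 1.513×10^8 Pa
Additional depth in upper-mantle rock = 1.513×10^8 Pa / (3360 kg/m³ × 9.8 m/s²) = 4595.7 m
Total depth = 5240 m + 4595.7 m = 9835.7 m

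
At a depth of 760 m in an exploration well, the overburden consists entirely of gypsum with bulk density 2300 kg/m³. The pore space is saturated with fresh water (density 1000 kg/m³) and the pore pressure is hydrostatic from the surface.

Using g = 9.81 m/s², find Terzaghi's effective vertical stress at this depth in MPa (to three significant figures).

Overburden (lithostatic) stress σ_v:
gypsum: 2300 kg/m³ × 9.81 m/s² × 760 m = 1.715×10^7 Pa = 17.15 MPa
Pore pressure P_p = 1000 kg/m³ × 9.81 m/s² × 760 m = 7.456×10^6 Pa = 7.456 MPa
Effective stress σ' = σ_v − P_p = 17.15 − 7.456 = 9.6923 MPa

9.69 MPa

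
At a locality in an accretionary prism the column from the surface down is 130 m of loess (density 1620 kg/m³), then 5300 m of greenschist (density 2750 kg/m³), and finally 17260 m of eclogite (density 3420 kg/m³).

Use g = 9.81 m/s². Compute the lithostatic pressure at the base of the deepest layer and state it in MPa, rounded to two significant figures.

720 MPa

loess: 1620 kg/m³ × 9.81 m/s² × 130 m = 2.066×10^6 Pa = 2.066 MPa
greenschist: 2750 kg/m³ × 9.81 m/s² × 5300 m = 1.430×10^8 Pa = 143.0 MPa
eclogite: 3420 kg/m³ × 9.81 m/s² × 17260 m = 5.791×10^8 Pa = 579.1 MPa
Total = 2.066 + 143.0 + 579.1 = 724.12 MPa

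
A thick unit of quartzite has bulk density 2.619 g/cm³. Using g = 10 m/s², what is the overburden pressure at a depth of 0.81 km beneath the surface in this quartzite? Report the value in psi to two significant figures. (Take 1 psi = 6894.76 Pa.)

3100 psi

quartzite: 2619 kg/m³ × 10 m/s² × 810 m = 2.121×10^7 Pa = 3077 psi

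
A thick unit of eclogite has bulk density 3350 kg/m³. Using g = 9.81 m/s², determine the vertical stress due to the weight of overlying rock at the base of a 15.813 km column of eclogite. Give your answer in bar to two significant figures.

5200 bar

eclogite: 3350 kg/m³ × 9.81 m/s² × 15813 m = 5.197×10^8 Pa = 5197 bar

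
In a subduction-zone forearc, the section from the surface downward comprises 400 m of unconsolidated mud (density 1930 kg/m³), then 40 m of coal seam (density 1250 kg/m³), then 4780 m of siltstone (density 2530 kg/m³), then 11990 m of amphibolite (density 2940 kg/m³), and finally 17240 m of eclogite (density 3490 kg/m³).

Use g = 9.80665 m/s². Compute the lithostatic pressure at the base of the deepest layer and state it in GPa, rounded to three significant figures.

unconsolidated mud: 1930 kg/m³ × 9.80665 m/s² × 400 m = 7.571×10^6 Pa = 7.571×10^-3 GPa
coal seam: 1250 kg/m³ × 9.80665 m/s² × 40 m = 4.903×10^5 Pa = 4.903×10^-4 GPa
siltstone: 2530 kg/m³ × 9.80665 m/s² × 4780 m = 1.186×10^8 Pa = 0.1186 GPa
amphibolite: 2940 kg/m³ × 9.80665 m/s² × 11990 m = 3.457×10^8 Pa = 0.3457 GPa
eclogite: 3490 kg/m³ × 9.80665 m/s² × 17240 m = 5.900×10^8 Pa = 0.5900 GPa
Total = 7.571×10^-3 + 4.903×10^-4 + 0.1186 + 0.3457 + 0.5900 = 1.0624 GPa

1.06 GPa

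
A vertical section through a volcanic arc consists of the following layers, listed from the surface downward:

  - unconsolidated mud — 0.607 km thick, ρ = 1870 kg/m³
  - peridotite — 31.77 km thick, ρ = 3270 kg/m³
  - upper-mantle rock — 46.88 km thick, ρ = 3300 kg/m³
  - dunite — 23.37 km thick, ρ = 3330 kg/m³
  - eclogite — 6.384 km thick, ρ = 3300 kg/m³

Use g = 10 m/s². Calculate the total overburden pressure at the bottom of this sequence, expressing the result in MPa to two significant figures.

3600 MPa

unconsolidated mud: 1870 kg/m³ × 10 m/s² × 607 m = 1.135×10^7 Pa = 11.35 MPa
peridotite: 3270 kg/m³ × 10 m/s² × 31770 m = 1.039×10^9 Pa = 1039 MPa
upper-mantle rock: 3300 kg/m³ × 10 m/s² × 46880 m = 1.547×10^9 Pa = 1547 MPa
dunite: 3330 kg/m³ × 10 m/s² × 23370 m = 7.782×10^8 Pa = 778.2 MPa
eclogite: 3300 kg/m³ × 10 m/s² × 6384 m = 2.107×10^8 Pa = 210.7 MPa
Total = 11.35 + 1039 + 1547 + 778.2 + 210.7 = 3586.2 MPa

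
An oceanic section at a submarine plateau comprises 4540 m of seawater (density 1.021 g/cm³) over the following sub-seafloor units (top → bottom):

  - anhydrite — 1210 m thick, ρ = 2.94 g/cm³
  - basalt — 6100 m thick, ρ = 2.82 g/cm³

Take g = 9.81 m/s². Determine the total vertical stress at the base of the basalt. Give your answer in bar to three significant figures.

2490 bar

seawater: 1021 kg/m³ × 9.81 m/s² × 4540 m = 4.547×10^7 Pa = 454.7 bar
anhydrite: 2940 kg/m³ × 9.81 m/s² × 1210 m = 3.490×10^7 Pa = 349.0 bar
basalt: 2820 kg/m³ × 9.81 m/s² × 6100 m = 1.688×10^8 Pa = 1688 bar
Total = 454.7 + 349.0 + 1688 = 2491.2 bar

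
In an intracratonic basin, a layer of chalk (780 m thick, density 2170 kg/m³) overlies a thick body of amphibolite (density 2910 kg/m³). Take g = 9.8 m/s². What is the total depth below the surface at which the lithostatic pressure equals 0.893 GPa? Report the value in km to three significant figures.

Pressure at base of upper layers: 2170×9.8×780 = 1.659×10^7 Pa = 0.01659 GPa
Remaining pressure to be supplied by amphibolite: 8.930×10^8 − 1.659×10^7 = 8.764×10^8 Pa
Additional depth in amphibolite = 8.764×10^8 Pa / (2910 kg/m³ × 9.8 m/s²) = 30732 m
Total depth = 780 m + 30732 m = 31512 m
= 31.512 km

31.5 km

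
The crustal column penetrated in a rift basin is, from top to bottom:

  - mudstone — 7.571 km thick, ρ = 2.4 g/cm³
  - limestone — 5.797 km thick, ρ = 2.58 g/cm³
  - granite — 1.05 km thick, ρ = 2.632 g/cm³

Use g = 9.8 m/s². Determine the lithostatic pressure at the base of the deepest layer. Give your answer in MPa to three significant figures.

mudstone: 2400 kg/m³ × 9.8 m/s² × 7571 m = 1.781×10^8 Pa = 178.1 MPa
limestone: 2580 kg/m³ × 9.8 m/s² × 5797 m = 1.466×10^8 Pa = 146.6 MPa
granite: 2632 kg/m³ × 9.8 m/s² × 1050 m = 2.708×10^7 Pa = 27.08 MPa
Total = 178.1 + 146.6 + 27.08 = 351.72 MPa

352 MPa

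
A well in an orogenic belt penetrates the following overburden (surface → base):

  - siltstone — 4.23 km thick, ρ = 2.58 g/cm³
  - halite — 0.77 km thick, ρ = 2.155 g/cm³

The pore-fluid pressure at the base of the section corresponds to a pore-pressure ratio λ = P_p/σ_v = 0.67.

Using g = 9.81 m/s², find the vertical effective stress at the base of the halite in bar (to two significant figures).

410 bar

Overburden (lithostatic) stress σ_v:
siltstone: 2580 kg/m³ × 9.81 m/s² × 4230 m = 1.071×10^8 Pa = 107.1 MPa
halite: 2155 kg/m³ × 9.81 m/s² × 770 m = 1.628×10^7 Pa = 16.28 MPa
Total = 107.1 + 16.28 = 123.34 MPa
Pore pressure P_p = λ·σ_v = 0.67 × 123.3 MPa = 82.64 MPa
Effective stress σ' = σ_v − P_p = 123.3 − 82.64 = 40.702 MPa = 407.02 bar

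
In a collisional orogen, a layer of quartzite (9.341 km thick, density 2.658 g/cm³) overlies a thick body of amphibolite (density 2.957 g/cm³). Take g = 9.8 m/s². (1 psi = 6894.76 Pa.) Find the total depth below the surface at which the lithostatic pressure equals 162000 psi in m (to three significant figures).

39500 m

Pressure at base of upper layers: 2658×9.8×9341 = 2.433×10^8 Pa = 35290 psi
Remaining pressure to be supplied by amphibolite: 1.117×10^9 − 2.433×10^8 = 8.736×10^8 Pa
Additional depth in amphibolite = 8.736×10^8 Pa / (2957 kg/m³ × 9.8 m/s²) = 30148 m
Total depth = 9341 m + 30148 m = 39489 m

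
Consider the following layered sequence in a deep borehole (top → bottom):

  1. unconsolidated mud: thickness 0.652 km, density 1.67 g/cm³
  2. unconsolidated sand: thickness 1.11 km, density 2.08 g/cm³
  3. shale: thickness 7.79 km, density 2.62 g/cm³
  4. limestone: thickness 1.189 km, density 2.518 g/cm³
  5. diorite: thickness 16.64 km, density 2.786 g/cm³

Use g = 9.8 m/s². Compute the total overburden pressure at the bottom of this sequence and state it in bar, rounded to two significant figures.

unconsolidated mud: 1670 kg/m³ × 9.8 m/s² × 652 m = 1.067×10^7 Pa = 106.7 bar
unconsolidated sand: 2080 kg/m³ × 9.8 m/s² × 1110 m = 2.263×10^7 Pa = 226.3 bar
shale: 2620 kg/m³ × 9.8 m/s² × 7790 m = 2.000×10^8 Pa = 2000 bar
limestone: 2518 kg/m³ × 9.8 m/s² × 1189 m = 2.934×10^7 Pa = 293.4 bar
diorite: 2786 kg/m³ × 9.8 m/s² × 16640 m = 4.543×10^8 Pa = 4543 bar
Total = 106.7 + 226.3 + 2000 + 293.4 + 4543 = 7169.7 bar

7200 bar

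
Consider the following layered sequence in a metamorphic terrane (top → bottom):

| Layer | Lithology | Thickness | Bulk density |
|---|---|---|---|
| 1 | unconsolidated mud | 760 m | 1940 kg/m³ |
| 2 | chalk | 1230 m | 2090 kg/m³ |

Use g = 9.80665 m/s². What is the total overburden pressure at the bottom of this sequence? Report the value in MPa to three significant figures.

unconsolidated mud: 1940 kg/m³ × 9.80665 m/s² × 760 m = 1.446×10^7 Pa = 14.46 MPa
chalk: 2090 kg/m³ × 9.80665 m/s² × 1230 m = 2.521×10^7 Pa = 25.21 MPa
Total = 14.46 + 25.21 = 39.669 MPa

39.7 MPa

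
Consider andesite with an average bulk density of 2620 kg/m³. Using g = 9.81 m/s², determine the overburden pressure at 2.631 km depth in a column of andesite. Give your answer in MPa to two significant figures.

68 MPa

andesite: 2620 kg/m³ × 9.81 m/s² × 2631 m = 6.762×10^7 Pa = 67.62 MPa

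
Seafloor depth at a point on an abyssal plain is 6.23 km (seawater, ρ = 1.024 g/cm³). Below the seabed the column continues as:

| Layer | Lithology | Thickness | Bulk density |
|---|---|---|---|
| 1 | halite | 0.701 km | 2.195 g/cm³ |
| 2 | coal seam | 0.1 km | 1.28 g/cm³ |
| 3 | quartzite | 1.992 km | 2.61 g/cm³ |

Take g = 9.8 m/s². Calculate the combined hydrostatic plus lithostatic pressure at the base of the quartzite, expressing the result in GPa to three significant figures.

seawater: 1024 kg/m³ × 9.8 m/s² × 6230 m = 6.252×10^7 Pa = 0.06252 GPa
halite: 2195 kg/m³ × 9.8 m/s² × 701 m = 1.508×10^7 Pa = 0.01508 GPa
coal seam: 1280 kg/m³ × 9.8 m/s² × 100 m = 1.254×10^6 Pa = 1.254×10^-3 GPa
quartzite: 2610 kg/m³ × 9.8 m/s² × 1992 m = 5.095×10^7 Pa = 0.05095 GPa
Total = 0.06252 + 0.01508 + 1.254×10^-3 + 0.05095 = 0.12980 GPa

0.130 GPa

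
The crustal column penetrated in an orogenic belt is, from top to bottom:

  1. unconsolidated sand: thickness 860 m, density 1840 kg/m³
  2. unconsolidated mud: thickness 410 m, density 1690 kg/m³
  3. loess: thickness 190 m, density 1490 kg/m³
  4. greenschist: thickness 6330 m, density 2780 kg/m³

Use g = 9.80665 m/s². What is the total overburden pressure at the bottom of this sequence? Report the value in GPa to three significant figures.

unconsolidated sand: 1840 kg/m³ × 9.80665 m/s² × 860 m = 1.552×10^7 Pa = 0.01552 GPa
unconsolidated mud: 1690 kg/m³ × 9.80665 m/s² × 410 m = 6.795×10^6 Pa = 6.795×10^-3 GPa
loess: 1490 kg/m³ × 9.80665 m/s² × 190 m = 2.776×10^6 Pa = 2.776×10^-3 GPa
greenschist: 2780 kg/m³ × 9.80665 m/s² × 6330 m = 1.726×10^8 Pa = 0.1726 GPa
Total = 0.01552 + 6.795×10^-3 + 2.776×10^-3 + 0.1726 = 0.19766 GPa

0.198 GPa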